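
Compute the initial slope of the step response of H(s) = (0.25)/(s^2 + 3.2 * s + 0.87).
IVT: y'(0⁺) = lim_{s→∞} s²·Y(s) = lim_{s→∞} s·H(s).
deg(num) = 0, deg(den) = 2, relative degree = 2 ≥ 2, so s·H(s) → 0. Initial slope = 0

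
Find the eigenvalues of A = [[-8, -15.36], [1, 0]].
Eigenvalues solve det(λI - A) = 0.
Characteristic polynomial: λ^2 + 8*λ + 15.36 = 0.
Factor: (λ + 3.2)(λ + 4.8) = 0.
Roots: -3.2, -4.8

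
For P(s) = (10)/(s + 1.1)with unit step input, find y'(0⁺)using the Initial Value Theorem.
IVT: y'(0⁺) = lim_{s→∞} s²·Y(s) = lim_{s→∞} s·P(s).
deg(num) = 0, deg(den) = 1, relative degree = 1, so s·P(s) → (leading num)/(leading den) = 10/1 = 10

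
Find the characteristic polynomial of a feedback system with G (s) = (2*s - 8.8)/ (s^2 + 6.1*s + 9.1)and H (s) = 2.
Characteristic poly = G_den * H_den + G_num * H_num = (s^2 + 6.1*s + 9.1) + (4*s - 17.6) = s^2 + 10.1*s - 8.5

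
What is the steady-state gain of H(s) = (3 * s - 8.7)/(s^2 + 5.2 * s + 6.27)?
DC gain = H(0) = num(0)/den(0) = -8.7/6.27 = -1.388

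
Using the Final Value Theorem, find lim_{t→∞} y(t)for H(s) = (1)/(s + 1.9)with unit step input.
FVT: lim_{t→∞} y(t) = lim_{s→0} s*Y(s) where Y(s) = H(s)/s.
= lim_{s→0} H(s) = H(0) = num(0)/den(0) = 1/1.9 = 0.5263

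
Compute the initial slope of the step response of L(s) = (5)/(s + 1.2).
IVT: y'(0⁺) = lim_{s→∞} s²·Y(s) = lim_{s→∞} s·L(s).
deg(num) = 0, deg(den) = 1, relative degree = 1, so s·L(s) → (leading num)/(leading den) = 5/1 = 5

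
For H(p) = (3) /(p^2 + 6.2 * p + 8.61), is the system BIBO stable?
Denominator: p^2 + 6.2*p + 8.61 = (p + 2.1)(p + 4.1). Poles: -2.1, -4.1. All Re(p)<0: Yes (stable)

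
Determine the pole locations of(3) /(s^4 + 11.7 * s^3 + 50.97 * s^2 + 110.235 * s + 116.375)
Set denominator = 0: s^4 + 11.7*s^3 + 50.97*s^2 + 110.235*s + 116.375 = (s + 3.8)(s + 4.9)(s^2 + 3*s + 6.25) = 0 → Poles: -1.5 + 2j, -1.5 - 2j, -3.8, -4.9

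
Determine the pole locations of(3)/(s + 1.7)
Set denominator = 0: s + 1.7 = 0 → Poles: -1.7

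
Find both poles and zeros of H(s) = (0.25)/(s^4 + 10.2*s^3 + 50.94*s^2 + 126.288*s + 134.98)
Set denominator = 0: s^4 + 10.2*s^3 + 50.94*s^2 + 126.288*s + 134.98 = (s^2 + 5.2*s + 17)(s^2 + 5*s + 7.94) = 0 → Poles: -2.5 + 1.3j, -2.5 - 1.3j, -2.6 + 3.2j, -2.6 - 3.2j
Numerator is a nonzero constant (0.25) → Zeros: none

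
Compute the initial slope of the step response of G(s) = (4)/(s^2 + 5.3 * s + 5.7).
IVT: y'(0⁺) = lim_{s→∞} s²·Y(s) = lim_{s→∞} s·G(s).
deg(num) = 0, deg(den) = 2, relative degree = 2 ≥ 2, so s·G(s) → 0. Initial slope = 0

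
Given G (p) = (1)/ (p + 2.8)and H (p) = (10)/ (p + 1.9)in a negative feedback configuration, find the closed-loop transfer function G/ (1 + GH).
Closed-loop T = G/(1+GH).
Numerator: G_num * H_den = p + 1.9.
Denominator: G_den * H_den + G_num * H_num = (p^2 + 4.7*p + 5.32) + (10) = p^2 + 4.7*p + 15.32.
T(p) = (p + 1.9)/(p^2 + 4.7*p + 15.32)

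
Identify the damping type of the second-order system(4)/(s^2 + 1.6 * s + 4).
Standard form: ωn²/(s²+2ζωn·s+ωn²) gives ωn=2, ζ=0.4.
Underdamped (ζ = 0.4 < 1)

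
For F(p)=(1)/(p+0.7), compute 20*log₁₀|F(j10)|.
Substitute p = j*10: F(j10) = 0.00696587 - 0.0995124j.
|F(j10)| = sqrt(Re² + Im²) = 0.09976.
20*log₁₀(0.09976) = -20.02 dB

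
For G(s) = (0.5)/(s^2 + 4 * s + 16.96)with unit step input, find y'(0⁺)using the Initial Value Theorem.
IVT: y'(0⁺) = lim_{s→∞} s²·Y(s) = lim_{s→∞} s·G(s).
deg(num) = 0, deg(den) = 2, relative degree = 2 ≥ 2, so s·G(s) → 0. Initial slope = 0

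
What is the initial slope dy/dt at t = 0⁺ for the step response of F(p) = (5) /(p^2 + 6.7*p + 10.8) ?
IVT: y'(0⁺) = lim_{p→∞} p²·Y(p) = lim_{p→∞} p·F(p).
deg(num) = 0, deg(den) = 2, relative degree = 2 ≥ 2, so p·F(p) → 0. Initial slope = 0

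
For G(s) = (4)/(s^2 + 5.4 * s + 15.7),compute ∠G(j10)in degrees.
Substitute s = j*10: G(j10) = -0.0336443 - 0.0215515j.
∠G(j10) = atan2(Im, Re) = atan2(-0.0215515, -0.0336443) = -147.36°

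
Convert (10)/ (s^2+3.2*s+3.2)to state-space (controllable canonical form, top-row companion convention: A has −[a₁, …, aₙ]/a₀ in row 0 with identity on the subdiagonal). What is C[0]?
Reachable canonical form: C = numerator coefficients (right-aligned, zero-padded to length n).
num = 10, C = [[0, 10]].
C[0] = 0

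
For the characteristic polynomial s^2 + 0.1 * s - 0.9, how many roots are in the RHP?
s^2 + 0.1*s - 0.9 = (s - 0.9)(s + 1). Poles: -1, 0.9. RHP poles (Re>0): 1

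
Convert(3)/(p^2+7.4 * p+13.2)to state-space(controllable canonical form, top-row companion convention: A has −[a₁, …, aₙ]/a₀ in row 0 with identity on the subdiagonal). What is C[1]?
Reachable canonical form: C = numerator coefficients (right-aligned, zero-padded to length n).
num = 3, C = [[0, 3]].
C[1] = 3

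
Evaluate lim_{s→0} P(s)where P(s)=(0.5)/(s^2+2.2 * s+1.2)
DC gain = P(0) = num(0)/den(0) = 0.5/1.2 = 0.4167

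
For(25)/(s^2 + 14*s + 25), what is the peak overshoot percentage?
Standard form: ωn²/(s²+2ζωn·s+ωn²) → ωn = 5, ζ = 1.4.
ζ ≥ 1, so the response is non-oscillatory: peak overshoot = 0%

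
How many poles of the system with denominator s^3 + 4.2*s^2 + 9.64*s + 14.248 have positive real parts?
s^3 + 4.2*s^2 + 9.64*s + 14.248 = (s + 2.6)(s^2 + 1.6*s + 5.48). Poles: -0.8 + 2.2j, -0.8 - 2.2j, -2.6. RHP poles (Re>0): 0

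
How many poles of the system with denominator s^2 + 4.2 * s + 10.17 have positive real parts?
Poles: -2.1 + 2.4j, -2.1 - 2.4j. RHP poles (Re>0): 0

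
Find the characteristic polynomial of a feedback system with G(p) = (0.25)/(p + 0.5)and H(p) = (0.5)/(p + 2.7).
Characteristic poly = G_den * H_den + G_num * H_num = (p^2 + 3.2*p + 1.35) + (0.125) = p^2 + 3.2*p + 1.475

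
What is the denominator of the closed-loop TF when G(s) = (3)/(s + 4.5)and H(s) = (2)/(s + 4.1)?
Characteristic poly = G_den * H_den + G_num * H_num = (s^2 + 8.6*s + 18.45) + (6) = s^2 + 8.6*s + 24.45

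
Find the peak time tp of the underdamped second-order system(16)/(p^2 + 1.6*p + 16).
Standard form: ωn²/(p²+2ζωn·p+ωn²) → ωn = 4, ζ = 0.2.
ωd = ωn·√(1-ζ²) = 4·√(1-0.2²) = 3.919.
tp = π/ωd = π/3.919 = 0.8016 s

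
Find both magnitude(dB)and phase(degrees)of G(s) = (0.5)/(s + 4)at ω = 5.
Substitute s = j*5: G(j5) = 0.0487805 - 0.0609756j.
|G| = 20*log₁₀(sqrt(Re²+Im²)) = -22.15 dB.
∠G = atan2(Im, Re) = -51.34°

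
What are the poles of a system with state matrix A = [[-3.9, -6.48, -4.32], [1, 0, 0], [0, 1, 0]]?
Eigenvalues solve det(λI - A) = 0.
Characteristic polynomial: λ^3 + 3.9*λ^2 + 6.48*λ + 4.32 = 0.
Factor: (λ + 1.5)(λ^2 + 2.4*λ + 2.88) = 0.
Roots: -1.2 + 1.2j, -1.2 - 1.2j, -1.5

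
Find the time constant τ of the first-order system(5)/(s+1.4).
First-order system: τ = -1/pole. Pole = -1.4. τ = -1/(-1.4) = 0.7143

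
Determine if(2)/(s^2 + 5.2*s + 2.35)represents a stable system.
Denominator: s^2 + 5.2*s + 2.35 = (s + 4.7)(s + 0.5). Poles: -0.5, -4.7. All Re(p)<0: Yes (stable)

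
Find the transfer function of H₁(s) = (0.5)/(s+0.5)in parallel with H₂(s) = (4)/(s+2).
Parallel: H = H₁ + H₂ = (n₁·d₂ + n₂·d₁)/(d₁·d₂).
n₁·d₂ = 0.5*s + 1. n₂·d₁ = 4*s + 2. Sum = 4.5*s + 3. d₁·d₂ = s^2 + 2.5*s + 1.
H(s) = (4.5*s + 3)/(s^2 + 2.5*s + 1)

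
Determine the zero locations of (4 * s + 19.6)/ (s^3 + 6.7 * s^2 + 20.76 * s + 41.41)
Set numerator = 0: 4*s + 19.6 = 0 → Zeros: -4.9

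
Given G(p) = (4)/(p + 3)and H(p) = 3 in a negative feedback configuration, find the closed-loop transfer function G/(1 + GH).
Closed-loop T = G/(1+GH).
Numerator: G_num * H_den = 4.
Denominator: G_den * H_den + G_num * H_num = (p + 3) + (12) = p + 15.
T(p) = (4)/(p + 15)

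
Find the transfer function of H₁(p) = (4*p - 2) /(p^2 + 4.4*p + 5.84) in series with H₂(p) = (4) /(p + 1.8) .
Series: H = H₁ · H₂ = (n₁·n₂)/(d₁·d₂).
Num: n₁·n₂ = 16*p - 8. Den: d₁·d₂ = p^3 + 6.2*p^2 + 13.76*p + 10.512.
H(p) = (16*p - 8)/(p^3 + 6.2*p^2 + 13.76*p + 10.512)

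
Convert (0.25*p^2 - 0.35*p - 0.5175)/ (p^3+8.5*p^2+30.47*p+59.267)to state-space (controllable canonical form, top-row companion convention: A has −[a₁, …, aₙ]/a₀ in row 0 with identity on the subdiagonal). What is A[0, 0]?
Reachable canonical form for den = p^3 + 8.5*p^2 + 30.47*p + 59.267: top row of A = -[a₁,a₂,...,aₙ]/a₀, ones on the subdiagonal, zeros elsewhere.
A = [[-8.5, -30.47, -59.267], [1, 0, 0], [0, 1, 0]].
A[0,0] = -8.5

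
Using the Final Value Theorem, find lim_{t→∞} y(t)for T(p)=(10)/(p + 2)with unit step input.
FVT: lim_{t→∞} y(t) = lim_{p→0} p*Y(p) where Y(p) = T(p)/p.
= lim_{p→0} T(p) = T(0) = num(0)/den(0) = 10/2 = 5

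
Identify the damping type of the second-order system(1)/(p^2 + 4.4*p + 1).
Standard form: ωn²/(p²+2ζωn·p+ωn²) gives ωn=1, ζ=2.2.
Overdamped (ζ = 2.2 > 1)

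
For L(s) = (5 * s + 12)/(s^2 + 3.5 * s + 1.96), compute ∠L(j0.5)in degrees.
Substitute s = j*0.5: L(j0.5) = 4.15845 - 2.79374j.
∠L(j0.5) = atan2(Im, Re) = atan2(-2.79374, 4.15845) = -33.89°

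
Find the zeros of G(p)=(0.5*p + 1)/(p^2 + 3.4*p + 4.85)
Set numerator = 0: 0.5*p + 1 = 0 → Zeros: -2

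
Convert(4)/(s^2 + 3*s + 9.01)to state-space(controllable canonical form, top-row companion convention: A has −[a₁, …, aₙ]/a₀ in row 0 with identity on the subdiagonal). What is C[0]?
Reachable canonical form: C = numerator coefficients (right-aligned, zero-padded to length n).
num = 4, C = [[0, 4]].
C[0] = 0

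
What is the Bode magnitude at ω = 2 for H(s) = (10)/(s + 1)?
Substitute s = j*2: H(j2) = 2 - 4j.
|H(j2)| = sqrt(Re² + Im²) = 4.472.
20*log₁₀(4.472) = 13.01 dB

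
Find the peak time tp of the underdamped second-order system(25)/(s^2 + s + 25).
Standard form: ωn²/(s²+2ζωn·s+ωn²) → ωn = 5, ζ = 0.1.
ωd = ωn·√(1-ζ²) = 5·√(1-0.1²) = 4.975.
tp = π/ωd = π/4.975 = 0.6315 s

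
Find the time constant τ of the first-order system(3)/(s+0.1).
First-order system: τ = -1/pole. Pole = -0.1. τ = -1/(-0.1) = 10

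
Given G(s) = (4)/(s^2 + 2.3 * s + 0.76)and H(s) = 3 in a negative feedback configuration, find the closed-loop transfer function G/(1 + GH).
Closed-loop T = G/(1+GH).
Numerator: G_num * H_den = 4.
Denominator: G_den * H_den + G_num * H_num = (s^2 + 2.3*s + 0.76) + (12) = s^2 + 2.3*s + 12.76.
T(s) = (4)/(s^2 + 2.3*s + 12.76)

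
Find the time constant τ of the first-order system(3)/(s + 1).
First-order system: τ = -1/pole. Pole = -1. τ = -1/(-1) = 1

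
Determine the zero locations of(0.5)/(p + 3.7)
Numerator is a nonzero constant (0.5) → Zeros: none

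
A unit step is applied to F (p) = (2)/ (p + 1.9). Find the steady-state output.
FVT: lim_{t→∞} y(t) = lim_{p→0} p*Y(p) where Y(p) = F(p)/p.
= lim_{p→0} F(p) = F(0) = num(0)/den(0) = 2/1.9 = 1.053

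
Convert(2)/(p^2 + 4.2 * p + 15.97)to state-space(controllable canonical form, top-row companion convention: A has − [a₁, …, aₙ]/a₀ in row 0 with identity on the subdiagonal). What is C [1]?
Reachable canonical form: C = numerator coefficients (right-aligned, zero-padded to length n).
num = 2, C = [[0, 2]].
C[1] = 2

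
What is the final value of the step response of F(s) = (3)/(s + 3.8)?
FVT: lim_{t→∞} y(t) = lim_{s→0} s*Y(s) where Y(s) = F(s)/s.
= lim_{s→0} F(s) = F(0) = num(0)/den(0) = 3/3.8 = 0.7895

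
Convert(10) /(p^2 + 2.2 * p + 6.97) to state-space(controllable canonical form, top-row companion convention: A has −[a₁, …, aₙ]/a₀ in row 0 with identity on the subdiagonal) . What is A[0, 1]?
Reachable canonical form for den = p^2 + 2.2*p + 6.97: top row of A = -[a₁,a₂,...,aₙ]/a₀, ones on the subdiagonal, zeros elsewhere.
A = [[-2.2, -6.97], [1, 0]].
A[0,1] = -6.97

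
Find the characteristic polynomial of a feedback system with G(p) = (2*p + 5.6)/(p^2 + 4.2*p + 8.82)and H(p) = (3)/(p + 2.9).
Characteristic poly = G_den * H_den + G_num * H_num = (p^3 + 7.1*p^2 + 21*p + 25.578) + (6*p + 16.8) = p^3 + 7.1*p^2 + 27*p + 42.378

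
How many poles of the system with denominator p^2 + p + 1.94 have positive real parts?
Poles: -0.5 + 1.3j, -0.5 - 1.3j. RHP poles (Re>0): 0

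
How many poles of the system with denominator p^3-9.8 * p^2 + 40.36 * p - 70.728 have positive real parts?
p^3 - 9.8*p^2 + 40.36*p - 70.728 = (p - 4.2)(p^2 - 5.6*p + 16.84). Poles: 2.8 + 3j, 2.8 - 3j, 4.2. RHP poles (Re>0): 3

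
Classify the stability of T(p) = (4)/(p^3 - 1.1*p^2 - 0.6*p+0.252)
Denominator: p^3 - 1.1*p^2 - 0.6*p + 0.252 = (p - 1.4)(p - 0.3)(p + 0.6). Poles: -0.6, 0.3, 1.4. Unstable (2 pole(s) in RHP)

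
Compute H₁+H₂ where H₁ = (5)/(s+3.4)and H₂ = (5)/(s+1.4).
Parallel: H = H₁ + H₂ = (n₁·d₂ + n₂·d₁)/(d₁·d₂).
n₁·d₂ = 5*s + 7. n₂·d₁ = 5*s + 17. Sum = 10*s + 24. d₁·d₂ = s^2 + 4.8*s + 4.76.
H(s) = (10*s + 24)/(s^2 + 4.8*s + 4.76)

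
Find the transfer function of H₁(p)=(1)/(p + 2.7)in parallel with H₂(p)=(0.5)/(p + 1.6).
Parallel: H = H₁ + H₂ = (n₁·d₂ + n₂·d₁)/(d₁·d₂).
n₁·d₂ = p + 1.6. n₂·d₁ = 0.5*p + 1.35. Sum = 1.5*p + 2.95. d₁·d₂ = p^2 + 4.3*p + 4.32.
H(p) = (1.5*p + 2.95)/(p^2 + 4.3*p + 4.32)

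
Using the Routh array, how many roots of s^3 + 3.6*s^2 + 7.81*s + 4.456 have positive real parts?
Routh array:
s^3: [1, 7.81]; s^2: [3.6, 4.456]; s^1: [6.57222]; s^0: [4.456]
First column: [1, 3.6, 6.57222, 4.456]. Sign changes = RHP roots = 0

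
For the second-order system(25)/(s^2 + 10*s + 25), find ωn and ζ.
Standard form: ωn²/(s²+2ζωn·s+ωn²).
const=25=ωn² → ωn=5, s coeff=10=2ζωn → ζ=1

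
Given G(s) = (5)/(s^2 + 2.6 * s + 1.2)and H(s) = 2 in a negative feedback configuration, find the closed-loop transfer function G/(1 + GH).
Closed-loop T = G/(1+GH).
Numerator: G_num * H_den = 5.
Denominator: G_den * H_den + G_num * H_num = (s^2 + 2.6*s + 1.2) + (10) = s^2 + 2.6*s + 11.2.
T(s) = (5)/(s^2 + 2.6*s + 11.2)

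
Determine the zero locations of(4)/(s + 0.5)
Numerator is a nonzero constant (4) → Zeros: none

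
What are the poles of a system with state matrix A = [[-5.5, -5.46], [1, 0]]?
Eigenvalues solve det(λI - A) = 0.
Characteristic polynomial: λ^2 + 5.5*λ + 5.46 = 0.
Factor: (λ + 1.3)(λ + 4.2) = 0.
Roots: -1.3, -4.2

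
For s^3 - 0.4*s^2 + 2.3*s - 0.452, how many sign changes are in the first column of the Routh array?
Routh array:
s^3: [1, 2.3]; s^2: [-0.4, -0.452]; s^1: [1.17]; s^0: [-0.452]
First column: [1, -0.4, 1.17, -0.452]. Sign changes = 3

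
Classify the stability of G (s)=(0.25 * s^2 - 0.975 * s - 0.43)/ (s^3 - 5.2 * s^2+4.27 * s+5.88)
Denominator: s^3 - 5.2*s^2 + 4.27*s + 5.88 = (s - 3.5)(s - 2.4)(s + 0.7). Poles: -0.7, 2.4, 3.5. Unstable (2 pole(s) in RHP)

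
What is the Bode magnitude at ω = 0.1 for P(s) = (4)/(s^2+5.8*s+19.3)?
Substitute s = j*0.1: P(j0.1) = 0.207174 - 0.00622918j.
|P(j0.1)| = sqrt(Re² + Im²) = 0.2073.
20*log₁₀(0.2073) = -13.67 dB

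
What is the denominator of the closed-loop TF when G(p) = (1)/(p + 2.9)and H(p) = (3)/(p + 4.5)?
Characteristic poly = G_den * H_den + G_num * H_num = (p^2 + 7.4*p + 13.05) + (3) = p^2 + 7.4*p + 16.05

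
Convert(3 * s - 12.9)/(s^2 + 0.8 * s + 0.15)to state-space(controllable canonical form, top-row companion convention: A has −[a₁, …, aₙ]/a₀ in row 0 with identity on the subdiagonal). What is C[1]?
Reachable canonical form: C = numerator coefficients (right-aligned, zero-padded to length n).
num = 3*s - 12.9, C = [[3, -12.9]].
C[1] = -12.9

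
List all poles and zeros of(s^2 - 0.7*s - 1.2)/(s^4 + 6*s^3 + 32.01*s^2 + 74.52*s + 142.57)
Set denominator = 0: s^4 + 6*s^3 + 32.01*s^2 + 74.52*s + 142.57 = (s^2 + 2*s + 13.25)(s^2 + 4*s + 10.76) = 0 → Poles: -1 + 3.5j, -1 - 3.5j, -2 + 2.6j, -2 - 2.6j
Set numerator = 0: s^2 - 0.7*s - 1.2 = (s - 1.5)(s + 0.8) = 0 → Zeros: -0.8, 1.5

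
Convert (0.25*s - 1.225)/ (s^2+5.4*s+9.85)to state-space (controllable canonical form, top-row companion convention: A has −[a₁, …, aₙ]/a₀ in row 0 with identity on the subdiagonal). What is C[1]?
Reachable canonical form: C = numerator coefficients (right-aligned, zero-padded to length n).
num = 0.25*s - 1.225, C = [[0.25, -1.225]].
C[1] = -1.225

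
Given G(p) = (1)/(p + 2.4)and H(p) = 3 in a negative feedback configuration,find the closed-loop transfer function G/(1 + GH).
Closed-loop T = G/(1+GH).
Numerator: G_num * H_den = 1.
Denominator: G_den * H_den + G_num * H_num = (p + 2.4) + (3) = p + 5.4.
T(p) = (1)/(p + 5.4)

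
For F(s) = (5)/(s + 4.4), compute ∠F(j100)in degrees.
Substitute s = j*100: F(j100) = 0.00219575 - 0.0499034j.
∠F(j100) = atan2(Im, Re) = atan2(-0.0499034, 0.00219575) = -87.48°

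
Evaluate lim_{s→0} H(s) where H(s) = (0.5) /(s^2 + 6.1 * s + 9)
DC gain = H(0) = num(0)/den(0) = 0.5/9 = 0.05556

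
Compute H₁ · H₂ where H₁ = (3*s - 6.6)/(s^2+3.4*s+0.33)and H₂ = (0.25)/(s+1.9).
Series: H = H₁ · H₂ = (n₁·n₂)/(d₁·d₂).
Num: n₁·n₂ = 0.75*s - 1.65. Den: d₁·d₂ = s^3 + 5.3*s^2 + 6.79*s + 0.627.
H(s) = (0.75*s - 1.65)/(s^3 + 5.3*s^2 + 6.79*s + 0.627)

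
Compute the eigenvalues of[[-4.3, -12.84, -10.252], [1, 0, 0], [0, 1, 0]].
Eigenvalues solve det(λI - A) = 0.
Characteristic polynomial: λ^3 + 4.3*λ^2 + 12.84*λ + 10.252 = 0.
Factor: (λ + 1.1)(λ^2 + 3.2*λ + 9.32) = 0.
Roots: -1.1, -1.6 + 2.6j, -1.6 - 2.6j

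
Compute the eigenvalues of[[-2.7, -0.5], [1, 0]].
Eigenvalues solve det(λI - A) = 0.
Characteristic polynomial: λ^2 + 2.7*λ + 0.5 = 0.
Factor: (λ + 0.2)(λ + 2.5) = 0.
Roots: -0.2, -2.5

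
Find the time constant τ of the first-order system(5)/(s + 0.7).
First-order system: τ = -1/pole. Pole = -0.7. τ = -1/(-0.7) = 1.429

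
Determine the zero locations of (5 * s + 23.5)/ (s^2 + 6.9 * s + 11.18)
Set numerator = 0: 5*s + 23.5 = 0 → Zeros: -4.7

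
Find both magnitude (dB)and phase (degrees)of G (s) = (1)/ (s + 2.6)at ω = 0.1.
Substitute s = j*0.1: G(j0.1) = 0.384047 - 0.014771j.
|G| = 20*log₁₀(sqrt(Re²+Im²)) = -8.31 dB.
∠G = atan2(Im, Re) = -2.20°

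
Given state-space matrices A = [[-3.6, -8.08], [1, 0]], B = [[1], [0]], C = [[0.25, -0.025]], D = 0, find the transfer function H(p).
H(p) = C(pI - A)⁻¹B + D.
Characteristic polynomial det(pI - A) = p^2 + 3.6*p + 8.08.
Numerator from C·adj(pI-A)·B + D·det(pI-A) = 0.25*p - 0.025.
H(p) = (0.25*p - 0.025)/(p^2 + 3.6*p + 8.08)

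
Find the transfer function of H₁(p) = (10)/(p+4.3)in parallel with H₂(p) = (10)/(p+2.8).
Parallel: H = H₁ + H₂ = (n₁·d₂ + n₂·d₁)/(d₁·d₂).
n₁·d₂ = 10*p + 28. n₂·d₁ = 10*p + 43. Sum = 20*p + 71. d₁·d₂ = p^2 + 7.1*p + 12.04.
H(p) = (20*p + 71)/(p^2 + 7.1*p + 12.04)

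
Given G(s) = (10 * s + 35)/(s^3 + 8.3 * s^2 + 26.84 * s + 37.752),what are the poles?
Set denominator = 0: s^3 + 8.3*s^2 + 26.84*s + 37.752 = (s + 3.9)(s^2 + 4.4*s + 9.68) = 0 → Poles: -2.2 + 2.2j, -2.2 - 2.2j, -3.9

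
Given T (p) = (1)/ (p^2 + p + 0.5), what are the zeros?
Numerator is a nonzero constant (1) → Zeros: none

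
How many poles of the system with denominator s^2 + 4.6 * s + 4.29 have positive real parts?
s^2 + 4.6*s + 4.29 = (s + 3.3)(s + 1.3). Poles: -1.3, -3.3. RHP poles (Re>0): 0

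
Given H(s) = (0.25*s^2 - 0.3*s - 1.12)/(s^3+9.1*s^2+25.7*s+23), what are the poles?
Set denominator = 0: s^3 + 9.1*s^2 + 25.7*s + 23 = (s + 4.6)(s + 2)(s + 2.5) = 0 → Poles: -2, -2.5, -4.6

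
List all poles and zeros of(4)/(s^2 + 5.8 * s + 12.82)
Set denominator = 0: s^2 + 5.8*s + 12.82 = 0 → Poles: -2.9 + 2.1j, -2.9 - 2.1j
Numerator is a nonzero constant (4) → Zeros: none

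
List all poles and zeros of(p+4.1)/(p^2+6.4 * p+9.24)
Set denominator = 0: p^2 + 6.4*p + 9.24 = (p + 2.2)(p + 4.2) = 0 → Poles: -2.2, -4.2
Set numerator = 0: p + 4.1 = 0 → Zeros: -4.1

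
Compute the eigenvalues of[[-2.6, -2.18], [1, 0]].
Eigenvalues solve det(λI - A) = 0.
Characteristic polynomial: λ^2 + 2.6*λ + 2.18 = 0.
Roots: -1.3 + 0.7j, -1.3 - 0.7j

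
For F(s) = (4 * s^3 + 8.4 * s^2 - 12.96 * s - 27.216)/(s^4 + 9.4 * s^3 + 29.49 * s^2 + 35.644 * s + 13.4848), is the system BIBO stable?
Denominator: s^4 + 9.4*s^3 + 29.49*s^2 + 35.644*s + 13.4848 = (s + 4.3)(s + 1.6)(s + 0.7)(s + 2.8). Poles: -0.7, -1.6, -2.8, -4.3. All Re(p)<0: Yes (stable)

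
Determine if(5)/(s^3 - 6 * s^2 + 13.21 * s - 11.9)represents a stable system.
Denominator: s^3 - 6*s^2 + 13.21*s - 11.9 = (s - 2.8)(s^2 - 3.2*s + 4.25). Poles: 1.6 + 1.3j, 1.6 - 1.3j, 2.8. All Re(p)<0: No (unstable)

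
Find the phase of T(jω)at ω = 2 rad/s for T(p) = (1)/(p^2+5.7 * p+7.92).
Substitute p = j*2: T(j2) = 0.0269738 - 0.0784441j.
∠T(j2) = atan2(Im, Re) = atan2(-0.0784441, 0.0269738) = -71.02°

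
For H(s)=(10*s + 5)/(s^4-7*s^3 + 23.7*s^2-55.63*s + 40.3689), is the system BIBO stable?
Denominator: s^4 - 7*s^3 + 23.7*s^2 - 55.63*s + 40.3689 = (s - 3.9)(s - 1.1)(s^2 - 2*s + 9.41). Poles: 1 + 2.9j, 1 - 2.9j, 1.1, 3.9. All Re(p)<0: No (unstable)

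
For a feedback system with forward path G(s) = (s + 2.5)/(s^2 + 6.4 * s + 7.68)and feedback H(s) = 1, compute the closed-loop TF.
Closed-loop T = G/(1+GH).
Numerator: G_num * H_den = s + 2.5.
Denominator: G_den * H_den + G_num * H_num = (s^2 + 6.4*s + 7.68) + (s + 2.5) = s^2 + 7.4*s + 10.18.
T(s) = (s + 2.5)/(s^2 + 7.4*s + 10.18)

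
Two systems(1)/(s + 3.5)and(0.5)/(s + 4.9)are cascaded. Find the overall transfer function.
Series: H = H₁ · H₂ = (n₁·n₂)/(d₁·d₂).
Num: n₁·n₂ = 0.5. Den: d₁·d₂ = s^2 + 8.4*s + 17.15.
H(s) = (0.5)/(s^2 + 8.4*s + 17.15)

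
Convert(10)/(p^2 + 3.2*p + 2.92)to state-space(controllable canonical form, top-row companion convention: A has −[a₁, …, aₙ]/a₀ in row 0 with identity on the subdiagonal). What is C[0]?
Reachable canonical form: C = numerator coefficients (right-aligned, zero-padded to length n).
num = 10, C = [[0, 10]].
C[0] = 0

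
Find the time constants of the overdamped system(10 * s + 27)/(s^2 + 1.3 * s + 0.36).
Overdamped: real poles at -0.9, -0.4. τ = -1/pole → τ₁ = 1.111, τ₂ = 2.5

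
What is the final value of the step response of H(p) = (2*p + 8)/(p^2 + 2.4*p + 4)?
FVT: lim_{t→∞} y(t) = lim_{p→0} p*Y(p) where Y(p) = H(p)/p.
= lim_{p→0} H(p) = H(0) = num(0)/den(0) = 8/4 = 2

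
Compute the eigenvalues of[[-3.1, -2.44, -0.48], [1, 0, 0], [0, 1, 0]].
Eigenvalues solve det(λI - A) = 0.
Characteristic polynomial: λ^3 + 3.1*λ^2 + 2.44*λ + 0.48 = 0.
Factor: (λ + 0.8)(λ + 2)(λ + 0.3) = 0.
Roots: -0.3, -0.8, -2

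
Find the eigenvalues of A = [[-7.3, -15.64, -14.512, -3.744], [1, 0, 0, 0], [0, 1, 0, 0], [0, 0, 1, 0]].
Eigenvalues solve det(λI - A) = 0.
Characteristic polynomial: λ^4 + 7.3*λ^3 + 15.64*λ^2 + 14.512*λ + 3.744 = 0.
Factor: (λ + 4.5)(λ + 0.4)(λ^2 + 2.4*λ + 2.08) = 0.
Roots: -0.4, -1.2 + 0.8j, -1.2 - 0.8j, -4.5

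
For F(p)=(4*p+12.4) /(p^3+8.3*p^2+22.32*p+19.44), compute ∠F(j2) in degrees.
Substitute p = j*2: F(j2) = 0.0799672 - 0.368459j.
∠F(j2) = atan2(Im, Re) = atan2(-0.368459, 0.0799672) = -77.75°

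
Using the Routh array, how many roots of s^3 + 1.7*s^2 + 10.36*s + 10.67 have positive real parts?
Routh array:
s^3: [1, 10.36]; s^2: [1.7, 10.67]; s^1: [4.08353]; s^0: [10.67]
First column: [1, 1.7, 4.08353, 10.67]. Sign changes = RHP roots = 0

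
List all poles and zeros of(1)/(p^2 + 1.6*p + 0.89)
Set denominator = 0: p^2 + 1.6*p + 0.89 = 0 → Poles: -0.8 + 0.5j, -0.8 - 0.5j
Numerator is a nonzero constant (1) → Zeros: none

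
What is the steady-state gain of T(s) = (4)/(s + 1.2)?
DC gain = T(0) = num(0)/den(0) = 4/1.2 = 3.333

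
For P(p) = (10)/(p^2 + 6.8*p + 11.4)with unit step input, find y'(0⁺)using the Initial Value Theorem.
IVT: y'(0⁺) = lim_{p→∞} p²·Y(p) = lim_{p→∞} p·P(p).
deg(num) = 0, deg(den) = 2, relative degree = 2 ≥ 2, so p·P(p) → 0. Initial slope = 0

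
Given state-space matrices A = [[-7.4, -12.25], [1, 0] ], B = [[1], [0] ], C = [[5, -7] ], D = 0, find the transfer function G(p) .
G(p) = C(pI - A)⁻¹B + D.
Characteristic polynomial det(pI - A) = p^2 + 7.4*p + 12.25.
Numerator from C·adj(pI-A)·B + D·det(pI-A) = 5*p - 7.
G(p) = (5*p - 7)/(p^2 + 7.4*p + 12.25)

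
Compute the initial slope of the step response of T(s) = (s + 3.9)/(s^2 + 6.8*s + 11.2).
IVT: y'(0⁺) = lim_{s→∞} s²·Y(s) = lim_{s→∞} s·T(s).
deg(num) = 1, deg(den) = 2, relative degree = 1, so s·T(s) → (leading num)/(leading den) = 1/1 = 1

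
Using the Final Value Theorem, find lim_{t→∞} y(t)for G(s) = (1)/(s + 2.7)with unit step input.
FVT: lim_{t→∞} y(t) = lim_{s→0} s*Y(s) where Y(s) = G(s)/s.
= lim_{s→0} G(s) = G(0) = num(0)/den(0) = 1/2.7 = 0.3704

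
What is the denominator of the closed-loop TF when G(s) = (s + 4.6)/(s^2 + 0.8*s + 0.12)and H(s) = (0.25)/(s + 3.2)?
Characteristic poly = G_den * H_den + G_num * H_num = (s^3 + 4*s^2 + 2.68*s + 0.384) + (0.25*s + 1.15) = s^3 + 4*s^2 + 2.93*s + 1.534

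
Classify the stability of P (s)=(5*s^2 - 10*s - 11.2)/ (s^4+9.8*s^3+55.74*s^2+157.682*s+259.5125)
Denominator: s^4 + 9.8*s^3 + 55.74*s^2 + 157.682*s + 259.5125 = (s^2 + 5.6*s + 16.25)(s^2 + 4.2*s + 15.97). Poles: -2.1 + 3.4j, -2.1 - 3.4j, -2.8 + 2.9j, -2.8 - 2.9j. Stable (all poles in LHP)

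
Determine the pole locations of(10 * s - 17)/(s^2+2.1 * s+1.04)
Set denominator = 0: s^2 + 2.1*s + 1.04 = (s + 1.3)(s + 0.8) = 0 → Poles: -0.8, -1.3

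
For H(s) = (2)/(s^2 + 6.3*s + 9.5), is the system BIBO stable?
Denominator: s^2 + 6.3*s + 9.5 = (s + 2.5)(s + 3.8). Poles: -2.5, -3.8. All Re(p)<0: Yes (stable)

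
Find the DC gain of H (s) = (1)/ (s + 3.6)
DC gain = H(0) = num(0)/den(0) = 1/3.6 = 0.2778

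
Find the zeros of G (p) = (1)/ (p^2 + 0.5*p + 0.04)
Numerator is a nonzero constant (1) → Zeros: none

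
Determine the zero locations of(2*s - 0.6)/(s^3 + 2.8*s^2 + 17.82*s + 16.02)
Set numerator = 0: 2*s - 0.6 = 0 → Zeros: 0.3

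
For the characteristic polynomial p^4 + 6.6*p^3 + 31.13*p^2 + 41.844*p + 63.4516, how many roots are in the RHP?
p^4 + 6.6*p^3 + 31.13*p^2 + 41.844*p + 63.4516 = (p^2 + 5.4*p + 21.73)(p^2 + 1.2*p + 2.92). Poles: -0.6 + 1.6j, -0.6 - 1.6j, -2.7 + 3.8j, -2.7 - 3.8j. RHP poles (Re>0): 0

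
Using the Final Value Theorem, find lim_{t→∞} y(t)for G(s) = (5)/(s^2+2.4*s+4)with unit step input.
FVT: lim_{t→∞} y(t) = lim_{s→0} s*Y(s) where Y(s) = G(s)/s.
= lim_{s→0} G(s) = G(0) = num(0)/den(0) = 5/4 = 1.25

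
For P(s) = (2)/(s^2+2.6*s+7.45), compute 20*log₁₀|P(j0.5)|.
Substitute s = j*0.5: P(j0.5) = 0.269008 - 0.0485709j.
|P(j0.5)| = sqrt(Re² + Im²) = 0.2734.
20*log₁₀(0.2734) = -11.27 dB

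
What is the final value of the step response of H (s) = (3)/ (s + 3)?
FVT: lim_{t→∞} y(t) = lim_{s→0} s*Y(s) where Y(s) = H(s)/s.
= lim_{s→0} H(s) = H(0) = num(0)/den(0) = 3/3 = 1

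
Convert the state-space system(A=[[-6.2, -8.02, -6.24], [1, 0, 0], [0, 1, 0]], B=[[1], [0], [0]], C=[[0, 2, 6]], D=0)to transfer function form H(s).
H(s) = C(sI - A)⁻¹B + D.
Characteristic polynomial det(sI - A) = s^3 + 6.2*s^2 + 8.02*s + 6.24.
Numerator from C·adj(sI-A)·B + D·det(sI-A) = 2*s + 6.
H(s) = (2*s + 6)/(s^3 + 6.2*s^2 + 8.02*s + 6.24)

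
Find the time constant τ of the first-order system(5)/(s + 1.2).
First-order system: τ = -1/pole. Pole = -1.2. τ = -1/(-1.2) = 0.8333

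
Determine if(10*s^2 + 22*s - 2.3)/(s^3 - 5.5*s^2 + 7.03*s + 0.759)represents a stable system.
Denominator: s^3 - 5.5*s^2 + 7.03*s + 0.759 = (s - 3.3)(s + 0.1)(s - 2.3). Poles: -0.1, 2.3, 3.3. All Re(p)<0: No (unstable)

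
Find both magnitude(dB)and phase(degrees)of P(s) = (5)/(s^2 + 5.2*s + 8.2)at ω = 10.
Substitute s = j*10: P(j10) = -0.0412353 - 0.0233577j.
|P| = 20*log₁₀(sqrt(Re²+Im²)) = -26.49 dB.
∠P = atan2(Im, Re) = -150.47°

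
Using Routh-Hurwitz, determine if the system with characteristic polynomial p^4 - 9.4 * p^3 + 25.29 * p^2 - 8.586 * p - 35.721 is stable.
Routh array:
p^4: [1, 25.29, -35.721]; p^3: [-9.4, -8.586]; p^2: [24.3766, -35.721]; p^1: [-22.3606]; p^0: [-35.721]
First column: [1, -9.4, 24.3766, -22.3606, -35.721]. Sign changes = 3.
No, unstable (3 RHP root(s))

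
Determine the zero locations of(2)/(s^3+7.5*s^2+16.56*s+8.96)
Numerator is a nonzero constant (2) → Zeros: none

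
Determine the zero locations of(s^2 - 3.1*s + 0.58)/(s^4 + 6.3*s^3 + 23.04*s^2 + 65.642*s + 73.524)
Set numerator = 0: s^2 - 3.1*s + 0.58 = (s - 2.9)(s - 0.2) = 0 → Zeros: 0.2, 2.9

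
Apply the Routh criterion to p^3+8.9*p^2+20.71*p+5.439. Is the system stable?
Routh array:
p^3: [1, 20.71]; p^2: [8.9, 5.439]; p^1: [20.0989]; p^0: [5.439]
First column: [1, 8.9, 20.0989, 5.439]. Sign changes = 0.
Yes, stable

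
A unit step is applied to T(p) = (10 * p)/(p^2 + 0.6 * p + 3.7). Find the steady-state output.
FVT: lim_{t→∞} y(t) = lim_{p→0} p*Y(p) where Y(p) = T(p)/p.
= lim_{p→0} T(p) = T(0) = num(0)/den(0) = 0/3.7 = 0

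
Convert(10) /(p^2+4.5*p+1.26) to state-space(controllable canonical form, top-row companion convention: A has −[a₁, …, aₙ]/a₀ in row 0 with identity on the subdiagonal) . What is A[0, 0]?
Reachable canonical form for den = p^2 + 4.5*p + 1.26: top row of A = -[a₁,a₂,...,aₙ]/a₀, ones on the subdiagonal, zeros elsewhere.
A = [[-4.5, -1.26], [1, 0]].
A[0,0] = -4.5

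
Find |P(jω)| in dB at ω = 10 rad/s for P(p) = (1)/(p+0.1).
Substitute p = j*10: P(j10) = 0.0009999 - 0.09999j.
|P(j10)| = sqrt(Re² + Im²) = 0.1.
20*log₁₀(0.1) = -20.00 dB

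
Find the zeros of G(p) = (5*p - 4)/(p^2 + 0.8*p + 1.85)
Set numerator = 0: 5*p - 4 = 0 → Zeros: 0.8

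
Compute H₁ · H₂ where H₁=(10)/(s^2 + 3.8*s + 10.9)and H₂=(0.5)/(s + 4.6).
Series: H = H₁ · H₂ = (n₁·n₂)/(d₁·d₂).
Num: n₁·n₂ = 5. Den: d₁·d₂ = s^3 + 8.4*s^2 + 28.38*s + 50.14.
H(s) = (5)/(s^3 + 8.4*s^2 + 28.38*s + 50.14)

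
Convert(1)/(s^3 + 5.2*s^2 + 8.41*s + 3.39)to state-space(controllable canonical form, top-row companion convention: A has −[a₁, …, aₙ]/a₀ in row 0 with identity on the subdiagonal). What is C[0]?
Reachable canonical form: C = numerator coefficients (right-aligned, zero-padded to length n).
num = 1, C = [[0, 0, 1]].
C[0] = 0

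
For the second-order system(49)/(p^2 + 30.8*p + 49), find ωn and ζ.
Standard form: ωn²/(p²+2ζωn·p+ωn²).
const=49=ωn² → ωn=7, p coeff=30.8=2ζωn → ζ=2.2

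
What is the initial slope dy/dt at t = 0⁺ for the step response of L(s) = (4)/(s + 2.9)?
IVT: y'(0⁺) = lim_{s→∞} s²·Y(s) = lim_{s→∞} s·L(s).
deg(num) = 0, deg(den) = 1, relative degree = 1, so s·L(s) → (leading num)/(leading den) = 4/1 = 4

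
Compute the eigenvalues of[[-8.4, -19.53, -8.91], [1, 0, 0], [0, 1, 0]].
Eigenvalues solve det(λI - A) = 0.
Characteristic polynomial: λ^3 + 8.4*λ^2 + 19.53*λ + 8.91 = 0.
Factor: (λ + 0.6)(λ + 4.5)(λ + 3.3) = 0.
Roots: -0.6, -3.3, -4.5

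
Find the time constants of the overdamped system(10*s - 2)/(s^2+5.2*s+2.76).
Overdamped: real poles at -4.6, -0.6. τ = -1/pole → τ₁ = 0.2174, τ₂ = 1.667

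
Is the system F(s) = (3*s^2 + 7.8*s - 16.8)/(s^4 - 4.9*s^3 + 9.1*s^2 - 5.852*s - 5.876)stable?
Denominator: s^4 - 4.9*s^3 + 9.1*s^2 - 5.852*s - 5.876 = (s - 2.6)(s + 0.5)(s^2 - 2.8*s + 4.52). Poles: -0.5, 1.4 + 1.6j, 1.4 - 1.6j, 2.6. All Re(p)<0: No (unstable)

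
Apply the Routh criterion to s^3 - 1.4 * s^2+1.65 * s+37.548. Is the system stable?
Routh array:
s^3: [1, 1.65]; s^2: [-1.4, 37.548]; s^1: [28.47]; s^0: [37.548]
First column: [1, -1.4, 28.47, 37.548]. Sign changes = 2.
No, unstable (2 RHP root(s))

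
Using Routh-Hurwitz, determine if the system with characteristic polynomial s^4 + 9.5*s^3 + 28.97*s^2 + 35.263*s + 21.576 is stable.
Routh array:
s^4: [1, 28.97, 21.576]; s^3: [9.5, 35.263]; s^2: [25.2581, 21.576]; s^1: [27.1479]; s^0: [21.576]
First column: [1, 9.5, 25.2581, 27.1479, 21.576]. Sign changes = 0.
Yes, stable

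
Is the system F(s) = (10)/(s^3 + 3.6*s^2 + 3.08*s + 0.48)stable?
Denominator: s^3 + 3.6*s^2 + 3.08*s + 0.48 = (s + 0.2)(s + 1)(s + 2.4). Poles: -0.2, -1, -2.4. All Re(p)<0: Yes (stable)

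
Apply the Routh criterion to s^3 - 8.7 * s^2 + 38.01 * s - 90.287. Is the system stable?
Routh array:
s^3: [1, 38.01]; s^2: [-8.7, -90.287]; s^1: [27.6322]; s^0: [-90.287]
First column: [1, -8.7, 27.6322, -90.287]. Sign changes = 3.
No, unstable (3 RHP root(s))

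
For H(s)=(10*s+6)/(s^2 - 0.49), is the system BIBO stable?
Denominator: s^2 - 0.49 = (s - 0.7)(s + 0.7). Poles: -0.7, 0.7. All Re(p)<0: No (unstable)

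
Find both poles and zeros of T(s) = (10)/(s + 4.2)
Set denominator = 0: s + 4.2 = 0 → Poles: -4.2
Numerator is a nonzero constant (10) → Zeros: none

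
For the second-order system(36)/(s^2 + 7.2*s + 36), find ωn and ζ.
Standard form: ωn²/(s²+2ζωn·s+ωn²).
const=36=ωn² → ωn=6, s coeff=7.2=2ζωn → ζ=0.6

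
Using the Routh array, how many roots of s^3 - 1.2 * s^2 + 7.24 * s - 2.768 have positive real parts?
Routh array:
s^3: [1, 7.24]; s^2: [-1.2, -2.768]; s^1: [4.93333]; s^0: [-2.768]
First column: [1, -1.2, 4.93333, -2.768]. Sign changes = RHP roots = 3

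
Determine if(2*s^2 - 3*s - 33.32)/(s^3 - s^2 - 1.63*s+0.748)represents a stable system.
Denominator: s^3 - s^2 - 1.63*s + 0.748 = (s - 0.4)(s - 1.7)(s + 1.1). Poles: -1.1, 0.4, 1.7. All Re(p)<0: No (unstable)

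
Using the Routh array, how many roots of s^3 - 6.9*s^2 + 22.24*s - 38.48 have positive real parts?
Routh array:
s^3: [1, 22.24]; s^2: [-6.9, -38.48]; s^1: [16.6632]; s^0: [-38.48]
First column: [1, -6.9, 16.6632, -38.48]. Sign changes = RHP roots = 3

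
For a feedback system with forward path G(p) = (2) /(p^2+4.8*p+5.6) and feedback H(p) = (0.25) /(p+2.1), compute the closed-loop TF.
Closed-loop T = G/(1+GH).
Numerator: G_num * H_den = 2*p + 4.2.
Denominator: G_den * H_den + G_num * H_num = (p^3 + 6.9*p^2 + 15.68*p + 11.76) + (0.5) = p^3 + 6.9*p^2 + 15.68*p + 12.26.
T(p) = (2*p + 4.2)/(p^3 + 6.9*p^2 + 15.68*p + 12.26)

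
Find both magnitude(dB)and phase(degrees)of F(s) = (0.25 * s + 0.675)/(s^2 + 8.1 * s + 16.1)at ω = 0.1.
Substitute s = j*0.1: F(j0.1) = 0.0419235 - 0.000556745j.
|F| = 20*log₁₀(sqrt(Re²+Im²)) = -27.55 dB.
∠F = atan2(Im, Re) = -0.76°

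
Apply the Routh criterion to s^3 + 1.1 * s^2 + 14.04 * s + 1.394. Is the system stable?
Routh array:
s^3: [1, 14.04]; s^2: [1.1, 1.394]; s^1: [12.7727]; s^0: [1.394]
First column: [1, 1.1, 12.7727, 1.394]. Sign changes = 0.
Yes, stable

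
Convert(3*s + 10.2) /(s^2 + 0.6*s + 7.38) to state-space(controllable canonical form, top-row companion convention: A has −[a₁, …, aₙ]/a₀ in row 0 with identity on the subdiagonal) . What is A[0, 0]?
Reachable canonical form for den = s^2 + 0.6*s + 7.38: top row of A = -[a₁,a₂,...,aₙ]/a₀, ones on the subdiagonal, zeros elsewhere.
A = [[-0.6, -7.38], [1, 0]].
A[0,0] = -0.6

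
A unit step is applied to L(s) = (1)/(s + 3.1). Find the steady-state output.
FVT: lim_{t→∞} y(t) = lim_{s→0} s*Y(s) where Y(s) = L(s)/s.
= lim_{s→0} L(s) = L(0) = num(0)/den(0) = 1/3.1 = 0.3226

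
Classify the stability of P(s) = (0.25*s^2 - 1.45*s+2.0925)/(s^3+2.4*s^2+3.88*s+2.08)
Denominator: s^3 + 2.4*s^2 + 3.88*s + 2.08 = (s + 0.8)(s^2 + 1.6*s + 2.6). Poles: -0.8, -0.8 + 1.4j, -0.8 - 1.4j. Stable (all poles in LHP)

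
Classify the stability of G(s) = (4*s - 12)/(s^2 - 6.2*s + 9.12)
Denominator: s^2 - 6.2*s + 9.12 = (s - 2.4)(s - 3.8). Poles: 2.4, 3.8. Unstable (2 pole(s) in RHP)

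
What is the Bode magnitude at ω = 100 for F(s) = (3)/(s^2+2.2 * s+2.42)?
Substitute s = j*100: F(j100) = -0.000299927 - 6.6e-06j.
|F(j100)| = sqrt(Re² + Im²) = 0.0003.
20*log₁₀(0.0003) = -70.46 dB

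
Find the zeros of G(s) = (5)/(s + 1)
Numerator is a nonzero constant (5) → Zeros: none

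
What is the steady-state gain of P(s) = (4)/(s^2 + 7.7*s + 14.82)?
DC gain = P(0) = num(0)/den(0) = 4/14.82 = 0.2699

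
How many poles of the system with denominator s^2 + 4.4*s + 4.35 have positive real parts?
s^2 + 4.4*s + 4.35 = (s + 2.9)(s + 1.5). Poles: -1.5, -2.9. RHP poles (Re>0): 0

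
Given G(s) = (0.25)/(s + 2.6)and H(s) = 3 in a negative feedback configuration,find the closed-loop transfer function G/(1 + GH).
Closed-loop T = G/(1+GH).
Numerator: G_num * H_den = 0.25.
Denominator: G_den * H_den + G_num * H_num = (s + 2.6) + (0.75) = s + 3.35.
T(s) = (0.25)/(s + 3.35)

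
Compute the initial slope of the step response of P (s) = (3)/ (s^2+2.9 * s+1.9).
IVT: y'(0⁺) = lim_{s→∞} s²·Y(s) = lim_{s→∞} s·P(s).
deg(num) = 0, deg(den) = 2, relative degree = 2 ≥ 2, so s·P(s) → 0. Initial slope = 0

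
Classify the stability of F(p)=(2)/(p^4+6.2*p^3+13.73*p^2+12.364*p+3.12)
Denominator: p^4 + 6.2*p^3 + 13.73*p^2 + 12.364*p + 3.12 = (p + 0.4)(p + 2.4)(p^2 + 3.4*p + 3.25). Poles: -0.4, -1.7 + 0.6j, -1.7 - 0.6j, -2.4. Stable (all poles in LHP)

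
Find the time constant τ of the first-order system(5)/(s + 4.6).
First-order system: τ = -1/pole. Pole = -4.6. τ = -1/(-4.6) = 0.2174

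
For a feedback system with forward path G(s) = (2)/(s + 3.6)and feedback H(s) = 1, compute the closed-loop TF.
Closed-loop T = G/(1+GH).
Numerator: G_num * H_den = 2.
Denominator: G_den * H_den + G_num * H_num = (s + 3.6) + (2) = s + 5.6.
T(s) = (2)/(s + 5.6)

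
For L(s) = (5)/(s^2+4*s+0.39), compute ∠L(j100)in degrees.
Substitute s = j*100: L(j100) = -0.000499221 - 1.99696e-05j.
∠L(j100) = atan2(Im, Re) = atan2(-1.99696e-05, -0.000499221) = -177.71°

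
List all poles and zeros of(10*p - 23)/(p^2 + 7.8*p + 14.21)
Set denominator = 0: p^2 + 7.8*p + 14.21 = (p + 2.9)(p + 4.9) = 0 → Poles: -2.9, -4.9
Set numerator = 0: 10*p - 23 = 0 → Zeros: 2.3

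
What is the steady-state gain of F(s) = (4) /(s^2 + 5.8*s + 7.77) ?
DC gain = F(0) = num(0)/den(0) = 4/7.77 = 0.5148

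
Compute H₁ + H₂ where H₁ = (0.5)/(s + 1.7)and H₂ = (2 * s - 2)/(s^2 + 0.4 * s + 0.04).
Parallel: H = H₁ + H₂ = (n₁·d₂ + n₂·d₁)/(d₁·d₂).
n₁·d₂ = 0.5*s^2 + 0.2*s + 0.02. n₂·d₁ = 2*s^2 + 1.4*s - 3.4. Sum = 2.5*s^2 + 1.6*s - 3.38. d₁·d₂ = s^3 + 2.1*s^2 + 0.72*s + 0.068.
H(s) = (2.5*s^2 + 1.6*s - 3.38)/(s^3 + 2.1*s^2 + 0.72*s + 0.068)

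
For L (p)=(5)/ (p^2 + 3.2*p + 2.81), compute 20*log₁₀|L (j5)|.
Substitute p = j*5: L(j5) = -0.14825 - 0.106895j.
|L(j5)| = sqrt(Re² + Im²) = 0.1828.
20*log₁₀(0.1828) = -14.76 dB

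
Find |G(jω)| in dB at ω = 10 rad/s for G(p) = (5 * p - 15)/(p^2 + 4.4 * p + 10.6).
Substitute p = j*10: G(j10) = 0.356655 - 0.383749j.
|G(j10)| = sqrt(Re² + Im²) = 0.5239.
20*log₁₀(0.5239) = -5.62 dB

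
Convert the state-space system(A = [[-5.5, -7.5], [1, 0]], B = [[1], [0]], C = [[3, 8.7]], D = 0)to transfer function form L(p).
L(p) = C(pI - A)⁻¹B + D.
Characteristic polynomial det(pI - A) = p^2 + 5.5*p + 7.5.
Numerator from C·adj(pI-A)·B + D·det(pI-A) = 3*p + 8.7.
L(p) = (3*p + 8.7)/(p^2 + 5.5*p + 7.5)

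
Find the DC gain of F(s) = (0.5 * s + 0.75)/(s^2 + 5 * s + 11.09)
DC gain = F(0) = num(0)/den(0) = 0.75/11.09 = 0.06763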